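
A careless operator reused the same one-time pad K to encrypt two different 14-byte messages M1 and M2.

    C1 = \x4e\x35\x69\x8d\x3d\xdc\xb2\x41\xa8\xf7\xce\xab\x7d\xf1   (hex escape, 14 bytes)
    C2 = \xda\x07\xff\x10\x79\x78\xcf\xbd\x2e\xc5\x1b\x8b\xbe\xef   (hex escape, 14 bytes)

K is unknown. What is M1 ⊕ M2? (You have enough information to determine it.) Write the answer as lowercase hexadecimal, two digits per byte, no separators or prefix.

9432969d44a47dfc8632d520c31e

C1 ⊕ C2 = (M1 ⊕ K) ⊕ (M2 ⊕ K) = M1 ⊕ M2 — the shared key cancels under XOR.
4e ^ da = 94
35 ^ 07 = 32
69 ^ ff = 96
8d ^ 10 = 9d
3d ^ 79 = 44
dc ^ 78 = a4
b2 ^ cf = 7d
41 ^ bd = fc
a8 ^ 2e = 86
f7 ^ c5 = 32
ce ^ 1b = d5
ab ^ 8b = 20
7d ^ be = c3
f1 ^ ef = 1e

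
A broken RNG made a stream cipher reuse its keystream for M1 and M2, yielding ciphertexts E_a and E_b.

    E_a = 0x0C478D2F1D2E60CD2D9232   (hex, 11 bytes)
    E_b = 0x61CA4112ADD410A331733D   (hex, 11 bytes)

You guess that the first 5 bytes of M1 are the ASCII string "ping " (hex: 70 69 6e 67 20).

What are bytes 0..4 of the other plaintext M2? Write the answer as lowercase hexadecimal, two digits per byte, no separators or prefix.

First, E_a ⊕ E_b = (M1 ⊕ K) ⊕ (M2 ⊕ K) = M1 ⊕ M2, so the key drops out. Then M2 = (M1 ⊕ M2) ⊕ M1 over the first 5 bytes.
byte 0: (0c ⊕ 61) ⊕ 70 = 6d ⊕ 70 = 1d
byte 1: (47 ⊕ ca) ⊕ 69 = 8d ⊕ 69 = e4
byte 2: (8d ⊕ 41) ⊕ 6e = cc ⊕ 6e = a2
byte 3: (2f ⊕ 12) ⊕ 67 = 3d ⊕ 67 = 5a
byte 4: (1d ⊕ ad) ⊕ 20 = b0 ⊕ 20 = 90

1de4a25a90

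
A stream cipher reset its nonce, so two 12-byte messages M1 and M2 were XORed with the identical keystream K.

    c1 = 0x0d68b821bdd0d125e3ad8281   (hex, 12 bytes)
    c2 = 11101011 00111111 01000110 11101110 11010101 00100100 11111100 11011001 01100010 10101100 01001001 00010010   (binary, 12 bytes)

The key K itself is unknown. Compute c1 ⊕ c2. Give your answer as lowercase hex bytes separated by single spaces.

e6 57 fe cf 68 f4 2d fc 81 01 cb 93

c1 ⊕ c2 = (M1 ⊕ K) ⊕ (M2 ⊕ K) = M1 ⊕ M2 — the shared key cancels under XOR.
0d xor eb = e6
68 xor 3f = 57
b8 xor 46 = fe
21 xor ee = cf
bd xor d5 = 68
d0 xor 24 = f4
d1 xor fc = 2d
25 xor d9 = fc
e3 xor 62 = 81
ad xor ac = 01
82 xor 49 = cb
81 xor 12 = 93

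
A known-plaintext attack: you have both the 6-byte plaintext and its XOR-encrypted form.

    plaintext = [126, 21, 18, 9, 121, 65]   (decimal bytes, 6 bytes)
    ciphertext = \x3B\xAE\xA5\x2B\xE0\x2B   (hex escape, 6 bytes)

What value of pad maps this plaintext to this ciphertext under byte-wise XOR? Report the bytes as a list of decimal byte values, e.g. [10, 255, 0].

[69, 187, 183, 34, 153, 106]

Since ciphertext = plaintext ⊕ pad, XORing both sides with plaintext gives pad = plaintext ⊕ ciphertext.
7e ^ 3b = 45
15 ^ ae = bb
12 ^ a5 = b7
09 ^ 2b = 22
79 ^ e0 = 99
41 ^ 2b = 6a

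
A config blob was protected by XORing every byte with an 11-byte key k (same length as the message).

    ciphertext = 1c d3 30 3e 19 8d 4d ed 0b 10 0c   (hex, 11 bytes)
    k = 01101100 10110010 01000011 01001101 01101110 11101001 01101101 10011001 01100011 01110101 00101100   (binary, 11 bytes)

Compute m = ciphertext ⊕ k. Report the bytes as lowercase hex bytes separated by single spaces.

70 61 73 73 77 64 20 74 68 65 20

XOR is its own inverse, so applying the key byte-wise gives the result directly.
00011100 XOR 01101100 = 01110000
11010011 XOR 10110010 = 01100001
00110000 XOR 01000011 = 01110011
00111110 XOR 01001101 = 01110011
00011001 XOR 01101110 = 01110111
10001101 XOR 11101001 = 01100100
01001101 XOR 01101101 = 00100000
11101101 XOR 10011001 = 01110100
00001011 XOR 01100011 = 01101000
00010000 XOR 01110101 = 01100101
00001100 XOR 00101100 = 00100000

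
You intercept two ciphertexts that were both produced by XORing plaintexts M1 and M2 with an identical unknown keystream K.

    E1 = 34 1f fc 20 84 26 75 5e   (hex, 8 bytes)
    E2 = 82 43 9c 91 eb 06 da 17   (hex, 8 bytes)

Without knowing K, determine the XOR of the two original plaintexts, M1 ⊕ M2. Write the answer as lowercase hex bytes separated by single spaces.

E1 ⊕ E2 = (M1 ⊕ K) ⊕ (M2 ⊕ K) = M1 ⊕ M2 — the shared key cancels under XOR.
34 xor 82 = b6
1f xor 43 = 5c
fc xor 9c = 60
20 xor 91 = b1
84 xor eb = 6f
26 xor 06 = 20
75 xor da = af
5e xor 17 = 49

b6 5c 60 b1 6f 20 af 49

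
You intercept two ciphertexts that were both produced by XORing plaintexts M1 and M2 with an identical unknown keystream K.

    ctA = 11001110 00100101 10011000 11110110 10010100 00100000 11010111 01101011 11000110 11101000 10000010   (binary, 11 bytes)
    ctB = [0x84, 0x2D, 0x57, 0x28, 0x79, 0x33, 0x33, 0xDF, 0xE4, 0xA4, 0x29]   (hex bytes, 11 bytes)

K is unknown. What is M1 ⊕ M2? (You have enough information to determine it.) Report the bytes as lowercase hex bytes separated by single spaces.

4a 08 cf de ed 13 e4 b4 22 4c ab

ctA ⊕ ctB = (M1 ⊕ K) ⊕ (M2 ⊕ K) = M1 ⊕ M2 — the shared key cancels under XOR.
ce ⊕ 84 = 4a
25 ⊕ 2d = 08
98 ⊕ 57 = cf
f6 ⊕ 28 = de
94 ⊕ 79 = ed
20 ⊕ 33 = 13
d7 ⊕ 33 = e4
6b ⊕ df = b4
c6 ⊕ e4 = 22
e8 ⊕ a4 = 4c
82 ⊕ 29 = ab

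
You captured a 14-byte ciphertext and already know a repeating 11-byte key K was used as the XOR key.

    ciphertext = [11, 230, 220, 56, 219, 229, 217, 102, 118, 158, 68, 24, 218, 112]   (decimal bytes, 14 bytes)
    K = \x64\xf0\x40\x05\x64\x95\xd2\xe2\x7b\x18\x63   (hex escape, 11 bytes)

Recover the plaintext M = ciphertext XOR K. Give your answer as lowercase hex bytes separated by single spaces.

6f 16 9c 3d bf 70 0b 84 0d 86 27 7c 2a 30

The 11-byte key repeats, so the effective keystream is 64 f0 40 05 64 95 d2 e2 7b 18 63 64 f0 40.
byte 0: 0b ^ 64 = 6f
byte 1: e6 ^ f0 = 16
byte 2: dc ^ 40 = 9c
byte 3: 38 ^ 05 = 3d
byte 4: db ^ 64 = bf
byte 5: e5 ^ 95 = 70
byte 6: d9 ^ d2 = 0b
byte 7: 66 ^ e2 = 84
byte 8: 76 ^ 7b = 0d
byte 9: 9e ^ 18 = 86
byte 10: 44 ^ 63 = 27
byte 11: 18 ^ 64 = 7c
byte 12: da ^ f0 = 2a
byte 13: 70 ^ 40 = 30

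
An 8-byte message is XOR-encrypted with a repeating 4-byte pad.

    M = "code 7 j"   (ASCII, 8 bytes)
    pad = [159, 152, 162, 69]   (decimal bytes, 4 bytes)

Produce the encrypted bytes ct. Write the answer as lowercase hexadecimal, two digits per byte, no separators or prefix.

The 4-byte key repeats, so the effective keystream is 9f 98 a2 45 9f 98 a2 45.
byte 0: 63 XOR 9f = fc
byte 1: 6f XOR 98 = f7
byte 2: 64 XOR a2 = c6
byte 3: 65 XOR 45 = 20
byte 4: 20 XOR 9f = bf
byte 5: 37 XOR 98 = af
byte 6: 20 XOR a2 = 82
byte 7: 6a XOR 45 = 2f

fcf7c620bfaf822f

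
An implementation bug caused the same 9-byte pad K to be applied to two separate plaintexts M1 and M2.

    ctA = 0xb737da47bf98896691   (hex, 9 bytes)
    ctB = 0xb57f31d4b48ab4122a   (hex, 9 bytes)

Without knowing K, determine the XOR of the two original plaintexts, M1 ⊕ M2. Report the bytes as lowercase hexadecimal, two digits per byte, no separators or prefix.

ctA ⊕ ctB = (M1 ⊕ K) ⊕ (M2 ⊕ K) = M1 ⊕ M2 — the shared key cancels under XOR.
b7 XOR b5 = 02
37 XOR 7f = 48
da XOR 31 = eb
47 XOR d4 = 93
bf XOR b4 = 0b
98 XOR 8a = 12
89 XOR b4 = 3d
66 XOR 12 = 74
91 XOR 2a = bb

0248eb930b123d74bb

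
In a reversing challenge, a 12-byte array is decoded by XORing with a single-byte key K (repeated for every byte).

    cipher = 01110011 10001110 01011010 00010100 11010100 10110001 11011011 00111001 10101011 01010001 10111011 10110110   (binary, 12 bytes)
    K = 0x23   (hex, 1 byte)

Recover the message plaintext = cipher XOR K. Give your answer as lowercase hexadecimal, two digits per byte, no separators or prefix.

The 1-byte key repeats, so the effective keystream is 23 23 23 23 23 23 23 23 23 23 23 23.
byte 0: 73 ⊕ 23 = 50
byte 1: 8e ⊕ 23 = ad
byte 2: 5a ⊕ 23 = 79
byte 3: 14 ⊕ 23 = 37
byte 4: d4 ⊕ 23 = f7
byte 5: b1 ⊕ 23 = 92
byte 6: db ⊕ 23 = f8
byte 7: 39 ⊕ 23 = 1a
byte 8: ab ⊕ 23 = 88
byte 9: 51 ⊕ 23 = 72
byte 10: bb ⊕ 23 = 98
byte 11: b6 ⊕ 23 = 95

50ad7937f792f81a88729895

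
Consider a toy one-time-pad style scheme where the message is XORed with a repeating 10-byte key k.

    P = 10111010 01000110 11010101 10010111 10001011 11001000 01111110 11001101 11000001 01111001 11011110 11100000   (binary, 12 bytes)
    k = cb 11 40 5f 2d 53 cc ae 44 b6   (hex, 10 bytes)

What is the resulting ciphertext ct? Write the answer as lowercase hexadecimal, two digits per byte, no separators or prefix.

715795c8a69bb26385cf15f1

The 10-byte key repeats, so the effective keystream is cb 11 40 5f 2d 53 cc ae 44 b6 cb 11.
byte 0: ba xor cb = 71
byte 1: 46 xor 11 = 57
byte 2: d5 xor 40 = 95
byte 3: 97 xor 5f = c8
byte 4: 8b xor 2d = a6
byte 5: c8 xor 53 = 9b
byte 6: 7e xor cc = b2
byte 7: cd xor ae = 63
byte 8: c1 xor 44 = 85
byte 9: 79 xor b6 = cf
byte 10: de xor cb = 15
byte 11: e0 xor 11 = f1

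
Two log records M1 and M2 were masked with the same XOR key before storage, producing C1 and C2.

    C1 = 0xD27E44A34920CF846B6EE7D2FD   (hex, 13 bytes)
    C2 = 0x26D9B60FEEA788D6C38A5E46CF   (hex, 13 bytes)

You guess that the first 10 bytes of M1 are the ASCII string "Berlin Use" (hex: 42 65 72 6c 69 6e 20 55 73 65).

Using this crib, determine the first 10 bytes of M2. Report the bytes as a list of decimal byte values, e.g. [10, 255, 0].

[182, 194, 128, 192, 206, 233, 103, 7, 219, 129]

First, C1 ⊕ C2 = (M1 ⊕ K) ⊕ (M2 ⊕ K) = M1 ⊕ M2, so the key drops out. Then M2 = (M1 ⊕ M2) ⊕ M1 over the first 10 bytes.
byte 0: (d2 xor 26) xor 42 = f4 xor 42 = b6
byte 1: (7e xor d9) xor 65 = a7 xor 65 = c2
byte 2: (44 xor b6) xor 72 = f2 xor 72 = 80
byte 3: (a3 xor 0f) xor 6c = ac xor 6c = c0
byte 4: (49 xor ee) xor 69 = a7 xor 69 = ce
byte 5: (20 xor a7) xor 6e = 87 xor 6e = e9
byte 6: (cf xor 88) xor 20 = 47 xor 20 = 67
byte 7: (84 xor d6) xor 55 = 52 xor 55 = 07
byte 8: (6b xor c3) xor 73 = a8 xor 73 = db
byte 9: (6e xor 8a) xor 65 = e4 xor 65 = 81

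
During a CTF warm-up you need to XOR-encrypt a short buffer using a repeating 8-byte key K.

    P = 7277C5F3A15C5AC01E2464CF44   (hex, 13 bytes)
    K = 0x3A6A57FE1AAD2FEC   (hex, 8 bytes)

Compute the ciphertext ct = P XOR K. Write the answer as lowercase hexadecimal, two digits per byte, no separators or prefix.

The 8-byte key repeats, so the effective keystream is 3a 6a 57 fe 1a ad 2f ec 3a 6a 57 fe 1a.
byte 0: 72 xor 3a = 48
byte 1: 77 xor 6a = 1d
byte 2: c5 xor 57 = 92
byte 3: f3 xor fe = 0d
byte 4: a1 xor 1a = bb
byte 5: 5c xor ad = f1
byte 6: 5a xor 2f = 75
byte 7: c0 xor ec = 2c
byte 8: 1e xor 3a = 24
byte 9: 24 xor 6a = 4e
byte 10: 64 xor 57 = 33
byte 11: cf xor fe = 31
byte 12: 44 xor 1a = 5e

481d920dbbf1752c244e33315e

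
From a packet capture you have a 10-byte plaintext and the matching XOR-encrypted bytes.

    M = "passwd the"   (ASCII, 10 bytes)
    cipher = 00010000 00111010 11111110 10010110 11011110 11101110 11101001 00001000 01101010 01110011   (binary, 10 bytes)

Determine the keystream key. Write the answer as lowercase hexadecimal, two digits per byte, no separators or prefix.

605b8de5a98ac97c0216

Since cipher = M ⊕ key, XORing both sides with M gives key = M ⊕ cipher.
70 xor 10 = 60
61 xor 3a = 5b
73 xor fe = 8d
73 xor 96 = e5
77 xor de = a9
64 xor ee = 8a
20 xor e9 = c9
74 xor 08 = 7c
68 xor 6a = 02
65 xor 73 = 16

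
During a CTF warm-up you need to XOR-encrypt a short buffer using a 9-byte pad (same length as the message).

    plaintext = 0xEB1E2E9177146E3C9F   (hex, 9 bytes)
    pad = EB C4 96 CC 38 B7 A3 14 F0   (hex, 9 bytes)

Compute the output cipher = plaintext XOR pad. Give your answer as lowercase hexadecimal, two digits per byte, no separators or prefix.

eb ^ eb = 00
1e ^ c4 = da
2e ^ 96 = b8
91 ^ cc = 5d
77 ^ 38 = 4f
14 ^ b7 = a3
6e ^ a3 = cd
3c ^ 14 = 28
9f ^ f0 = 6f

00dab85d4fa3cd286f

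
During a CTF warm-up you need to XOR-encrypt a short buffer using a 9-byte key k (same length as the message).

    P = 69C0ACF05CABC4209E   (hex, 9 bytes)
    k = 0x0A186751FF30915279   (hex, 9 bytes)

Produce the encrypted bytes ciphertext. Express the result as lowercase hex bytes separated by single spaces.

byte 0: 01101001 xor 00001010 = 01100011
byte 1: 11000000 xor 00011000 = 11011000
byte 2: 10101100 xor 01100111 = 11001011
byte 3: 11110000 xor 01010001 = 10100001
byte 4: 01011100 xor 11111111 = 10100011
byte 5: 10101011 xor 00110000 = 10011011
byte 6: 11000100 xor 10010001 = 01010101
byte 7: 00100000 xor 01010010 = 01110010
byte 8: 10011110 xor 01111001 = 11100111

63 d8 cb a1 a3 9b 55 72 e7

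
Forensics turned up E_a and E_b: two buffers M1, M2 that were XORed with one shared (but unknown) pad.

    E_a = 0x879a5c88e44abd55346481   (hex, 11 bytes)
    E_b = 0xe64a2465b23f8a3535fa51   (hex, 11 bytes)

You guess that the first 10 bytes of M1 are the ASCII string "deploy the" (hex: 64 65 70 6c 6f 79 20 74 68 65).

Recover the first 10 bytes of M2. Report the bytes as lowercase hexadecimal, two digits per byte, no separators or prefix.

First, E_a ⊕ E_b = (M1 ⊕ K) ⊕ (M2 ⊕ K) = M1 ⊕ M2, so the key drops out. Then M2 = (M1 ⊕ M2) ⊕ M1 over the first 10 bytes.
byte 0: (87 ⊕ e6) ⊕ 64 = 61 ⊕ 64 = 05
byte 1: (9a ⊕ 4a) ⊕ 65 = d0 ⊕ 65 = b5
byte 2: (5c ⊕ 24) ⊕ 70 = 78 ⊕ 70 = 08
byte 3: (88 ⊕ 65) ⊕ 6c = ed ⊕ 6c = 81
byte 4: (e4 ⊕ b2) ⊕ 6f = 56 ⊕ 6f = 39
byte 5: (4a ⊕ 3f) ⊕ 79 = 75 ⊕ 79 = 0c
byte 6: (bd ⊕ 8a) ⊕ 20 = 37 ⊕ 20 = 17
byte 7: (55 ⊕ 35) ⊕ 74 = 60 ⊕ 74 = 14
byte 8: (34 ⊕ 35) ⊕ 68 = 01 ⊕ 68 = 69
byte 9: (64 ⊕ fa) ⊕ 65 = 9e ⊕ 65 = fb

05b50881390c171469fb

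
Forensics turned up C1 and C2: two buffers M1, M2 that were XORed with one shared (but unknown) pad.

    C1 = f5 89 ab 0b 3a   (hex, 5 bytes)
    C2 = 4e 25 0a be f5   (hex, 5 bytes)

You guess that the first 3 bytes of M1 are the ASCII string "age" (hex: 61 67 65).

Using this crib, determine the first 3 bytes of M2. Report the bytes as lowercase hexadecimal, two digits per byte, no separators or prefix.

dacbc4

First, C1 ⊕ C2 = (M1 ⊕ K) ⊕ (M2 ⊕ K) = M1 ⊕ M2, so the key drops out. Then M2 = (M1 ⊕ M2) ⊕ M1 over the first 3 bytes.
byte 0: (f5 XOR 4e) XOR 61 = bb XOR 61 = da
byte 1: (89 XOR 25) XOR 67 = ac XOR 67 = cb
byte 2: (ab XOR 0a) XOR 65 = a1 XOR 65 = c4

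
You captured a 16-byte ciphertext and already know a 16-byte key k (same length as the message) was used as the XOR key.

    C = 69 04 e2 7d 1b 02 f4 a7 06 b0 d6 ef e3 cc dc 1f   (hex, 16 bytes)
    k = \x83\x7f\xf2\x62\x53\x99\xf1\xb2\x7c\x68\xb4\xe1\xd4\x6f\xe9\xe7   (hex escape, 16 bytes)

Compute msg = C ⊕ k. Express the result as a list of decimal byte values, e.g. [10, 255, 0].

XOR is its own inverse, so applying the key byte-wise gives the result directly.
69 xor 83 = ea
04 xor 7f = 7b
e2 xor f2 = 10
7d xor 62 = 1f
1b xor 53 = 48
02 xor 99 = 9b
f4 xor f1 = 05
a7 xor b2 = 15
06 xor 7c = 7a
b0 xor 68 = d8
d6 xor b4 = 62
ef xor e1 = 0e
e3 xor d4 = 37
cc xor 6f = a3
dc xor e9 = 35
1f xor e7 = f8

[234, 123, 16, 31, 72, 155, 5, 21, 122, 216, 98, 14, 55, 163, 53, 248]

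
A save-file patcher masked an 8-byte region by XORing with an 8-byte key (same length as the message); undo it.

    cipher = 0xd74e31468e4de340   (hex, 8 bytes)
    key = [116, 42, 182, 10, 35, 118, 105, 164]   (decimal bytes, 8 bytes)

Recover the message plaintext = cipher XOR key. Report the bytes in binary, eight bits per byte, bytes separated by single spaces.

d7 XOR 74 = a3
4e XOR 2a = 64
31 XOR b6 = 87
46 XOR 0a = 4c
8e XOR 23 = ad
4d XOR 76 = 3b
e3 XOR 69 = 8a
40 XOR a4 = e4

10100011 01100100 10000111 01001100 10101101 00111011 10001010 11100100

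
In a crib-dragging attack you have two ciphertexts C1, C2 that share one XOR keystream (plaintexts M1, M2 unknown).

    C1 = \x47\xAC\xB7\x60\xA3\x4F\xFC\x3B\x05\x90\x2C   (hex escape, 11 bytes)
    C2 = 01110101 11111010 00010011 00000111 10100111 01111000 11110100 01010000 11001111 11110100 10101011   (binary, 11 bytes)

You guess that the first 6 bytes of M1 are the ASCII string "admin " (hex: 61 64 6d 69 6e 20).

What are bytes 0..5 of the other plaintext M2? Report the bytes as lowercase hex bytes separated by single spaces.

53 32 c9 0e 6a 17

First, C1 ⊕ C2 = (M1 ⊕ K) ⊕ (M2 ⊕ K) = M1 ⊕ M2, so the key drops out. Then M2 = (M1 ⊕ M2) ⊕ M1 over the first 6 bytes.
byte 0: (47 XOR 75) XOR 61 = 32 XOR 61 = 53
byte 1: (ac XOR fa) XOR 64 = 56 XOR 64 = 32
byte 2: (b7 XOR 13) XOR 6d = a4 XOR 6d = c9
byte 3: (60 XOR 07) XOR 69 = 67 XOR 69 = 0e
byte 4: (a3 XOR a7) XOR 6e = 04 XOR 6e = 6a
byte 5: (4f XOR 78) XOR 20 = 37 XOR 20 = 17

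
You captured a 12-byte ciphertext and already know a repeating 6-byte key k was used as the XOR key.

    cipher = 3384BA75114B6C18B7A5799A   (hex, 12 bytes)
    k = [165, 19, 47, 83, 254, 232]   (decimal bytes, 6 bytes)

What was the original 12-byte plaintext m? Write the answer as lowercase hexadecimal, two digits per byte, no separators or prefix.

96979526efa3c90b98f68772

The 6-byte key repeats, so the effective keystream is a5 13 2f 53 fe e8 a5 13 2f 53 fe e8.
byte 0: 33 ^ a5 = 96
byte 1: 84 ^ 13 = 97
byte 2: ba ^ 2f = 95
byte 3: 75 ^ 53 = 26
byte 4: 11 ^ fe = ef
byte 5: 4b ^ e8 = a3
byte 6: 6c ^ a5 = c9
byte 7: 18 ^ 13 = 0b
byte 8: b7 ^ 2f = 98
byte 9: a5 ^ 53 = f6
byte 10: 79 ^ fe = 87
byte 11: 9a ^ e8 = 72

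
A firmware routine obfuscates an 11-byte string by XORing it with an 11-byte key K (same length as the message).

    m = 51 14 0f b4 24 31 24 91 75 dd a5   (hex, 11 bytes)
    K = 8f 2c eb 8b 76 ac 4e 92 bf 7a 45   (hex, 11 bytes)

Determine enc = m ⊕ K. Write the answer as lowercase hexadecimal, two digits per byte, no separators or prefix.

XOR is its own inverse, so applying the key byte-wise gives the result directly.
51 ⊕ 8f = de
14 ⊕ 2c = 38
0f ⊕ eb = e4
b4 ⊕ 8b = 3f
24 ⊕ 76 = 52
31 ⊕ ac = 9d
24 ⊕ 4e = 6a
91 ⊕ 92 = 03
75 ⊕ bf = ca
dd ⊕ 7a = a7
a5 ⊕ 45 = e0

de38e43f529d6a03caa7e0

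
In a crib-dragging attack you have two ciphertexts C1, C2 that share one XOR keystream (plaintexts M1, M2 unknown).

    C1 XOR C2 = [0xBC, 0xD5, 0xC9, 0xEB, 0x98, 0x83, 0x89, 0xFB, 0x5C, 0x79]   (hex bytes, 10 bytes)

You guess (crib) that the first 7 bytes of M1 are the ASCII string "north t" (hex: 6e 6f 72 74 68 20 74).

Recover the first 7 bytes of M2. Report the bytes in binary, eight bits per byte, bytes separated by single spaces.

Since C1 ⊕ C2 = M1 ⊕ M2, XORing with the guessed M1 bytes yields the corresponding M2 bytes: M2 = (C1 ⊕ C2) ⊕ M1.
bc XOR 6e = d2
d5 XOR 6f = ba
c9 XOR 72 = bb
eb XOR 74 = 9f
98 XOR 68 = f0
83 XOR 20 = a3
89 XOR 74 = fd

11010010 10111010 10111011 10011111 11110000 10100011 11111101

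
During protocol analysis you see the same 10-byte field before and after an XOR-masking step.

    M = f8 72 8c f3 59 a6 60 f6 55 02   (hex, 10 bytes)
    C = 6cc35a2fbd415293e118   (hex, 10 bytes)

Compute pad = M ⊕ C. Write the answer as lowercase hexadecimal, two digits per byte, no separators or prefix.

94b1d6dce4e73265b41a

Since C = M ⊕ pad, XORing both sides with M gives pad = M ⊕ C.
f8 ^ 6c = 94
72 ^ c3 = b1
8c ^ 5a = d6
f3 ^ 2f = dc
59 ^ bd = e4
a6 ^ 41 = e7
60 ^ 52 = 32
f6 ^ 93 = 65
55 ^ e1 = b4
02 ^ 18 = 1a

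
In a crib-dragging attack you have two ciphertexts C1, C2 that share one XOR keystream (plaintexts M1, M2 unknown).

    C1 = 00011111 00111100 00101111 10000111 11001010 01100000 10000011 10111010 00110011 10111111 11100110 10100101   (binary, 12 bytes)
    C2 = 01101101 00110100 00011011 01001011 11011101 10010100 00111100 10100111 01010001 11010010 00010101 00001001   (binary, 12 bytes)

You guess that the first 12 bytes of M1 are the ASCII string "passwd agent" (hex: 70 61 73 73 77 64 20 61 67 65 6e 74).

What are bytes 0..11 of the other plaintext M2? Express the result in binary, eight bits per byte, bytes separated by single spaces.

First, C1 ⊕ C2 = (M1 ⊕ K) ⊕ (M2 ⊕ K) = M1 ⊕ M2, so the key drops out. Then M2 = (M1 ⊕ M2) ⊕ M1 over the first 12 bytes.
byte 0: (1f xor 6d) xor 70 = 72 xor 70 = 02
byte 1: (3c xor 34) xor 61 = 08 xor 61 = 69
byte 2: (2f xor 1b) xor 73 = 34 xor 73 = 47
byte 3: (87 xor 4b) xor 73 = cc xor 73 = bf
byte 4: (ca xor dd) xor 77 = 17 xor 77 = 60
byte 5: (60 xor 94) xor 64 = f4 xor 64 = 90
byte 6: (83 xor 3c) xor 20 = bf xor 20 = 9f
byte 7: (ba xor a7) xor 61 = 1d xor 61 = 7c
byte 8: (33 xor 51) xor 67 = 62 xor 67 = 05
byte 9: (bf xor d2) xor 65 = 6d xor 65 = 08
byte 10: (e6 xor 15) xor 6e = f3 xor 6e = 9d
byte 11: (a5 xor 09) xor 74 = ac xor 74 = d8

00000010 01101001 01000111 10111111 01100000 10010000 10011111 01111100 00000101 00001000 10011101 11011000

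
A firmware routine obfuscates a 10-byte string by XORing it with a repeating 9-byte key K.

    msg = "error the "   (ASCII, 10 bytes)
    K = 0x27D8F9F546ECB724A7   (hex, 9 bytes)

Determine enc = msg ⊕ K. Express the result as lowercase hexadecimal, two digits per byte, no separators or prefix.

The 9-byte key repeats, so the effective keystream is 27 d8 f9 f5 46 ec b7 24 a7 27.
byte 0: 65 xor 27 = 42
byte 1: 72 xor d8 = aa
byte 2: 72 xor f9 = 8b
byte 3: 6f xor f5 = 9a
byte 4: 72 xor 46 = 34
byte 5: 20 xor ec = cc
byte 6: 74 xor b7 = c3
byte 7: 68 xor 24 = 4c
byte 8: 65 xor a7 = c2
byte 9: 20 xor 27 = 07

42aa8b9a34ccc34cc207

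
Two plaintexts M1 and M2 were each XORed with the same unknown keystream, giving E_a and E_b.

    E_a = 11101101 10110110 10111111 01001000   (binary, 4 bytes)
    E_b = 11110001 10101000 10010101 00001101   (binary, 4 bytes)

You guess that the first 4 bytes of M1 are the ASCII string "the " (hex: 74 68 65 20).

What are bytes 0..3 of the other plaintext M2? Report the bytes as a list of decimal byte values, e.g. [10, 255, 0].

[104, 118, 79, 101]

First, E_a ⊕ E_b = (M1 ⊕ K) ⊕ (M2 ⊕ K) = M1 ⊕ M2, so the key drops out. Then M2 = (M1 ⊕ M2) ⊕ M1 over the first 4 bytes.
byte 0: (ed ⊕ f1) ⊕ 74 = 1c ⊕ 74 = 68
byte 1: (b6 ⊕ a8) ⊕ 68 = 1e ⊕ 68 = 76
byte 2: (bf ⊕ 95) ⊕ 65 = 2a ⊕ 65 = 4f
byte 3: (48 ⊕ 0d) ⊕ 20 = 45 ⊕ 20 = 65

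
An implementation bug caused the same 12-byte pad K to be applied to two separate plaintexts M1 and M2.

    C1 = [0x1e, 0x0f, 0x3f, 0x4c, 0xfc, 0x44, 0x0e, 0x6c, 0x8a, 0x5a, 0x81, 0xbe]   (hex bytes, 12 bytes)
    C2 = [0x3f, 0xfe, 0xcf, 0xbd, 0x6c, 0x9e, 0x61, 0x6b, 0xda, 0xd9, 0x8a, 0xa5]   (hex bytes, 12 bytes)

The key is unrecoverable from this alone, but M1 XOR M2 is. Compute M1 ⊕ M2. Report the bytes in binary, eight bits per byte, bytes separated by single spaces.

00100001 11110001 11110000 11110001 10010000 11011010 01101111 00000111 01010000 10000011 00001011 00011011

C1 ⊕ C2 = (M1 ⊕ K) ⊕ (M2 ⊕ K) = M1 ⊕ M2 — the shared key cancels under XOR.
00011110 xor 00111111 = 00100001
00001111 xor 11111110 = 11110001
00111111 xor 11001111 = 11110000
01001100 xor 10111101 = 11110001
11111100 xor 01101100 = 10010000
01000100 xor 10011110 = 11011010
00001110 xor 01100001 = 01101111
01101100 xor 01101011 = 00000111
10001010 xor 11011010 = 01010000
01011010 xor 11011001 = 10000011
10000001 xor 10001010 = 00001011
10111110 xor 10100101 = 00011011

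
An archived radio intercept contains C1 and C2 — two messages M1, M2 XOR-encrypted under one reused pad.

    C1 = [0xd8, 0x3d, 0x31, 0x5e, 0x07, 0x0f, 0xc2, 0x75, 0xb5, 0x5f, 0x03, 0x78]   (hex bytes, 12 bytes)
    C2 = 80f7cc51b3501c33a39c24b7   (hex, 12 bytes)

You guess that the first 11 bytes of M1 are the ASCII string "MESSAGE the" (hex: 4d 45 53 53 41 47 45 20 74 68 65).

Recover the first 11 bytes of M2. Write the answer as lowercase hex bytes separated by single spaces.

First, C1 ⊕ C2 = (M1 ⊕ K) ⊕ (M2 ⊕ K) = M1 ⊕ M2, so the key drops out. Then M2 = (M1 ⊕ M2) ⊕ M1 over the first 11 bytes.
byte 0: (d8 xor 80) xor 4d = 58 xor 4d = 15
byte 1: (3d xor f7) xor 45 = ca xor 45 = 8f
byte 2: (31 xor cc) xor 53 = fd xor 53 = ae
byte 3: (5e xor 51) xor 53 = 0f xor 53 = 5c
byte 4: (07 xor b3) xor 41 = b4 xor 41 = f5
byte 5: (0f xor 50) xor 47 = 5f xor 47 = 18
byte 6: (c2 xor 1c) xor 45 = de xor 45 = 9b
byte 7: (75 xor 33) xor 20 = 46 xor 20 = 66
byte 8: (b5 xor a3) xor 74 = 16 xor 74 = 62
byte 9: (5f xor 9c) xor 68 = c3 xor 68 = ab
byte 10: (03 xor 24) xor 65 = 27 xor 65 = 42

15 8f ae 5c f5 18 9b 66 62 ab 42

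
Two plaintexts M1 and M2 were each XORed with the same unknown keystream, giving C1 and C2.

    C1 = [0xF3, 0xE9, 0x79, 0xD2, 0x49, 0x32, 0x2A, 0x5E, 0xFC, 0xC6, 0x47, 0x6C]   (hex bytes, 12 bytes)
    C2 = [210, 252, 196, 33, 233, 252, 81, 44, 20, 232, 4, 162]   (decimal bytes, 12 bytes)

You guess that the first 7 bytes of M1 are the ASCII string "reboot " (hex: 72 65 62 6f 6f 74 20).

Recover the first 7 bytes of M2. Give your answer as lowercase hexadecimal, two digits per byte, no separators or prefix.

First, C1 ⊕ C2 = (M1 ⊕ K) ⊕ (M2 ⊕ K) = M1 ⊕ M2, so the key drops out. Then M2 = (M1 ⊕ M2) ⊕ M1 over the first 7 bytes.
byte 0: (f3 ^ d2) ^ 72 = 21 ^ 72 = 53
byte 1: (e9 ^ fc) ^ 65 = 15 ^ 65 = 70
byte 2: (79 ^ c4) ^ 62 = bd ^ 62 = df
byte 3: (d2 ^ 21) ^ 6f = f3 ^ 6f = 9c
byte 4: (49 ^ e9) ^ 6f = a0 ^ 6f = cf
byte 5: (32 ^ fc) ^ 74 = ce ^ 74 = ba
byte 6: (2a ^ 51) ^ 20 = 7b ^ 20 = 5b

5370df9ccfba5b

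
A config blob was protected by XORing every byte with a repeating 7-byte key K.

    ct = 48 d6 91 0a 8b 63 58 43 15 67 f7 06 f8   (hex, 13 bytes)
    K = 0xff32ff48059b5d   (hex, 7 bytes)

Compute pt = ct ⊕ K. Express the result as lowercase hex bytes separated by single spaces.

The 7-byte key repeats, so the effective keystream is ff 32 ff 48 05 9b 5d ff 32 ff 48 05 9b.
byte 0: 48 ⊕ ff = b7
byte 1: d6 ⊕ 32 = e4
byte 2: 91 ⊕ ff = 6e
byte 3: 0a ⊕ 48 = 42
byte 4: 8b ⊕ 05 = 8e
byte 5: 63 ⊕ 9b = f8
byte 6: 58 ⊕ 5d = 05
byte 7: 43 ⊕ ff = bc
byte 8: 15 ⊕ 32 = 27
byte 9: 67 ⊕ ff = 98
byte 10: f7 ⊕ 48 = bf
byte 11: 06 ⊕ 05 = 03
byte 12: f8 ⊕ 9b = 63

b7 e4 6e 42 8e f8 05 bc 27 98 bf 03 63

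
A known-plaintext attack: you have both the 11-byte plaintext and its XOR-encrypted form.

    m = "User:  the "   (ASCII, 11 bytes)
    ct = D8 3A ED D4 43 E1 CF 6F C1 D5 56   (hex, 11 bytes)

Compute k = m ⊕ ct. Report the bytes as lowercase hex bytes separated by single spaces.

Since ct = m ⊕ k, XORing both sides with m gives k = m ⊕ ct.
55 ^ d8 = 8d
73 ^ 3a = 49
65 ^ ed = 88
72 ^ d4 = a6
3a ^ 43 = 79
20 ^ e1 = c1
20 ^ cf = ef
74 ^ 6f = 1b
68 ^ c1 = a9
65 ^ d5 = b0
20 ^ 56 = 76

8d 49 88 a6 79 c1 ef 1b a9 b0 76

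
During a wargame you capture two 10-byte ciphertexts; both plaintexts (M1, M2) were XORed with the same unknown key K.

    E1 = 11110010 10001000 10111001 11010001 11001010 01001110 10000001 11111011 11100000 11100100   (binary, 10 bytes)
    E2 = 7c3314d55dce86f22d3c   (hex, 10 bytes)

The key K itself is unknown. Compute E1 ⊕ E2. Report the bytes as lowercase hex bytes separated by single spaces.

E1 ⊕ E2 = (M1 ⊕ K) ⊕ (M2 ⊕ K) = M1 ⊕ M2 — the shared key cancels under XOR.
f2 ^ 7c = 8e
88 ^ 33 = bb
b9 ^ 14 = ad
d1 ^ d5 = 04
ca ^ 5d = 97
4e ^ ce = 80
81 ^ 86 = 07
fb ^ f2 = 09
e0 ^ 2d = cd
e4 ^ 3c = d8

8e bb ad 04 97 80 07 09 cd d8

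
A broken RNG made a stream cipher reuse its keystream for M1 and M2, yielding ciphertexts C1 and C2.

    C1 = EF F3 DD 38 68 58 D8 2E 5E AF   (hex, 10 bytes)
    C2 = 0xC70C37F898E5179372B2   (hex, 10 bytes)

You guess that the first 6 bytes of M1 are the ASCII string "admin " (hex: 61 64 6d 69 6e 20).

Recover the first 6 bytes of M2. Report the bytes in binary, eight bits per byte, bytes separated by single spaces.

First, C1 ⊕ C2 = (M1 ⊕ K) ⊕ (M2 ⊕ K) = M1 ⊕ M2, so the key drops out. Then M2 = (M1 ⊕ M2) ⊕ M1 over the first 6 bytes.
byte 0: (ef ^ c7) ^ 61 = 28 ^ 61 = 49
byte 1: (f3 ^ 0c) ^ 64 = ff ^ 64 = 9b
byte 2: (dd ^ 37) ^ 6d = ea ^ 6d = 87
byte 3: (38 ^ f8) ^ 69 = c0 ^ 69 = a9
byte 4: (68 ^ 98) ^ 6e = f0 ^ 6e = 9e
byte 5: (58 ^ e5) ^ 20 = bd ^ 20 = 9d

01001001 10011011 10000111 10101001 10011110 10011101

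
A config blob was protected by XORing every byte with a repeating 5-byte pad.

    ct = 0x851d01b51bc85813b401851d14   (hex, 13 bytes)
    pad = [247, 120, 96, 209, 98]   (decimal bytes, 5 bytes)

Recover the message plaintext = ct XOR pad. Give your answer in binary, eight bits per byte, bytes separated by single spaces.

The 5-byte key repeats, so the effective keystream is f7 78 60 d1 62 f7 78 60 d1 62 f7 78 60.
byte 0: 10000101 ^ 11110111 = 01110010
byte 1: 00011101 ^ 01111000 = 01100101
byte 2: 00000001 ^ 01100000 = 01100001
byte 3: 10110101 ^ 11010001 = 01100100
byte 4: 00011011 ^ 01100010 = 01111001
byte 5: 11001000 ^ 11110111 = 00111111
byte 6: 01011000 ^ 01111000 = 00100000
byte 7: 00010011 ^ 01100000 = 01110011
byte 8: 10110100 ^ 11010001 = 01100101
byte 9: 00000001 ^ 01100010 = 01100011
byte 10: 10000101 ^ 11110111 = 01110010
byte 11: 00011101 ^ 01111000 = 01100101
byte 12: 00010100 ^ 01100000 = 01110100

01110010 01100101 01100001 01100100 01111001 00111111 00100000 01110011 01100101 01100011 01110010 01100101 01110100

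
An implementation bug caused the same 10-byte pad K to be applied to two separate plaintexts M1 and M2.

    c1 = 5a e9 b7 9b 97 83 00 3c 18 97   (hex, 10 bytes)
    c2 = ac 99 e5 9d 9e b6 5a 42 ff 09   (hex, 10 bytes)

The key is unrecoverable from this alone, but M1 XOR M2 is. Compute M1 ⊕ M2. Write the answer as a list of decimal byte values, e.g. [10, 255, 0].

[246, 112, 82, 6, 9, 53, 90, 126, 231, 158]

c1 ⊕ c2 = (M1 ⊕ K) ⊕ (M2 ⊕ K) = M1 ⊕ M2 — the shared key cancels under XOR.
 90 ^ 172 = 246
233 ^ 153 = 112
183 ^ 229 =  82
155 ^ 157 =   6
151 ^ 158 =   9
131 ^ 182 =  53
  0 ^  90 =  90
 60 ^  66 = 126
 24 ^ 255 = 231
151 ^   9 = 158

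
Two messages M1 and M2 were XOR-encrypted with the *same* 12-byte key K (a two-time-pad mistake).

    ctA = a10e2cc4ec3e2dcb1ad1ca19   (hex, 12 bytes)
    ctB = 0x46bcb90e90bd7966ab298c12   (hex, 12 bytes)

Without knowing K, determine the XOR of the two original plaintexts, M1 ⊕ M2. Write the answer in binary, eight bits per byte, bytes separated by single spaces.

11100111 10110010 10010101 11001010 01111100 10000011 01010100 10101101 10110001 11111000 01000110 00001011

ctA ⊕ ctB = (M1 ⊕ K) ⊕ (M2 ⊕ K) = M1 ⊕ M2 — the shared key cancels under XOR.
a1 xor 46 = e7
0e xor bc = b2
2c xor b9 = 95
c4 xor 0e = ca
ec xor 90 = 7c
3e xor bd = 83
2d xor 79 = 54
cb xor 66 = ad
1a xor ab = b1
d1 xor 29 = f8
ca xor 8c = 46
19 xor 12 = 0b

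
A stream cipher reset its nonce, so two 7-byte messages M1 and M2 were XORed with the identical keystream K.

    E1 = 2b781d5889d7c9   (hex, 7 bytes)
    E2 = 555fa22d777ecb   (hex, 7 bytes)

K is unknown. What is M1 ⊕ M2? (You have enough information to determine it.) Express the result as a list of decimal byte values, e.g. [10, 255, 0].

[126, 39, 191, 117, 254, 169, 2]

E1 ⊕ E2 = (M1 ⊕ K) ⊕ (M2 ⊕ K) = M1 ⊕ M2 — the shared key cancels under XOR.
 43 xor  85 = 126
120 xor  95 =  39
 29 xor 162 = 191
 88 xor  45 = 117
137 xor 119 = 254
215 xor 126 = 169
201 xor 203 =   2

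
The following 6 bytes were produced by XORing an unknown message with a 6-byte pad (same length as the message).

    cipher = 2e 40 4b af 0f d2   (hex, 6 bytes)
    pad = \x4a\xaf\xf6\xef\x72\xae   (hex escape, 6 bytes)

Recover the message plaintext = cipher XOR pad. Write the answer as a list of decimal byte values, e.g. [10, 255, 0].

[100, 239, 189, 64, 125, 124]

byte 0: 2e ^ 4a = 64
byte 1: 40 ^ af = ef
byte 2: 4b ^ f6 = bd
byte 3: af ^ ef = 40
byte 4: 0f ^ 72 = 7d
byte 5: d2 ^ ae = 7c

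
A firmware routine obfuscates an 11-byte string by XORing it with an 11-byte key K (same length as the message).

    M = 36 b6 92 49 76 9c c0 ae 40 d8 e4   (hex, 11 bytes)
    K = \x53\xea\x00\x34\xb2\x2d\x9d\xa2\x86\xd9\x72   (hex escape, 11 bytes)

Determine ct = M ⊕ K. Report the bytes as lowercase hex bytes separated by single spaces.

XOR is its own inverse, so applying the key byte-wise gives the result directly.
byte 0: 36 XOR 53 = 65
byte 1: b6 XOR ea = 5c
byte 2: 92 XOR 00 = 92
byte 3: 49 XOR 34 = 7d
byte 4: 76 XOR b2 = c4
byte 5: 9c XOR 2d = b1
byte 6: c0 XOR 9d = 5d
byte 7: ae XOR a2 = 0c
byte 8: 40 XOR 86 = c6
byte 9: d8 XOR d9 = 01
byte 10: e4 XOR 72 = 96

65 5c 92 7d c4 b1 5d 0c c6 01 96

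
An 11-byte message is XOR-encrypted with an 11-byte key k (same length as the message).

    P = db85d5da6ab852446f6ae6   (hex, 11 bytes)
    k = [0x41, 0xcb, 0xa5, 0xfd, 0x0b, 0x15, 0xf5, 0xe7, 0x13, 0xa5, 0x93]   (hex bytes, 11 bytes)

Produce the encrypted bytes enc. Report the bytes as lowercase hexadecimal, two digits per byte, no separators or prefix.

db xor 41 = 9a
85 xor cb = 4e
d5 xor a5 = 70
da xor fd = 27
6a xor 0b = 61
b8 xor 15 = ad
52 xor f5 = a7
44 xor e7 = a3
6f xor 13 = 7c
6a xor a5 = cf
e6 xor 93 = 75

9a4e702761ada7a37ccf75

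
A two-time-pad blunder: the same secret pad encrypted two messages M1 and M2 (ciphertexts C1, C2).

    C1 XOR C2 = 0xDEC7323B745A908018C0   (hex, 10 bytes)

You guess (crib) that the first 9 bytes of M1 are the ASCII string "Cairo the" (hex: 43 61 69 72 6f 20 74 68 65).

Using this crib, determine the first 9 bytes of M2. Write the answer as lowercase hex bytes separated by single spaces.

Since C1 ⊕ C2 = M1 ⊕ M2, XORing with the guessed M1 bytes yields the corresponding M2 bytes: M2 = (C1 ⊕ C2) ⊕ M1.
byte 0: de ⊕ 43 = 9d
byte 1: c7 ⊕ 61 = a6
byte 2: 32 ⊕ 69 = 5b
byte 3: 3b ⊕ 72 = 49
byte 4: 74 ⊕ 6f = 1b
byte 5: 5a ⊕ 20 = 7a
byte 6: 90 ⊕ 74 = e4
byte 7: 80 ⊕ 68 = e8
byte 8: 18 ⊕ 65 = 7d

9d a6 5b 49 1b 7a e4 e8 7d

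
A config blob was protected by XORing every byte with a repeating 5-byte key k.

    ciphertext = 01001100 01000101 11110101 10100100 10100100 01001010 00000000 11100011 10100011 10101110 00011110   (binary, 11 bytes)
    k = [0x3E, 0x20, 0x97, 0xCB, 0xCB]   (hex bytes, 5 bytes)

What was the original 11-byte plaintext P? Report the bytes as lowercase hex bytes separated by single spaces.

The 5-byte key repeats, so the effective keystream is 3e 20 97 cb cb 3e 20 97 cb cb 3e.
byte 0: 4c xor 3e = 72
byte 1: 45 xor 20 = 65
byte 2: f5 xor 97 = 62
byte 3: a4 xor cb = 6f
byte 4: a4 xor cb = 6f
byte 5: 4a xor 3e = 74
byte 6: 00 xor 20 = 20
byte 7: e3 xor 97 = 74
byte 8: a3 xor cb = 68
byte 9: ae xor cb = 65
byte 10: 1e xor 3e = 20

72 65 62 6f 6f 74 20 74 68 65 20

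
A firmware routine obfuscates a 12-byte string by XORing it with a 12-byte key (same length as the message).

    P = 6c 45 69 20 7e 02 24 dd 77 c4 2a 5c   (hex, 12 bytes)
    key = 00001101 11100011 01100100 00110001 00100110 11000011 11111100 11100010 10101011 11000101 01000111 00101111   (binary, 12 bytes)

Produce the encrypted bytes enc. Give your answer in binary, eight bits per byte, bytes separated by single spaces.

XOR is its own inverse, so applying the key byte-wise gives the result directly.
01101100 XOR 00001101 = 01100001
01000101 XOR 11100011 = 10100110
01101001 XOR 01100100 = 00001101
00100000 XOR 00110001 = 00010001
01111110 XOR 00100110 = 01011000
00000010 XOR 11000011 = 11000001
00100100 XOR 11111100 = 11011000
11011101 XOR 11100010 = 00111111
01110111 XOR 10101011 = 11011100
11000100 XOR 11000101 = 00000001
00101010 XOR 01000111 = 01101101
01011100 XOR 00101111 = 01110011

01100001 10100110 00001101 00010001 01011000 11000001 11011000 00111111 11011100 00000001 01101101 01110011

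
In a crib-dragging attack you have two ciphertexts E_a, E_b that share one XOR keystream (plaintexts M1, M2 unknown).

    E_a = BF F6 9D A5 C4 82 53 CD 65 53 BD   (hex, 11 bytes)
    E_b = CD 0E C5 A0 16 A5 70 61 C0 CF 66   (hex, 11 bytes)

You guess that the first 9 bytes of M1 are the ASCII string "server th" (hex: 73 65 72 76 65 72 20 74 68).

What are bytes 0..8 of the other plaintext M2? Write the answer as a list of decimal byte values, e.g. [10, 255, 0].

[1, 157, 42, 115, 183, 85, 3, 216, 205]

First, E_a ⊕ E_b = (M1 ⊕ K) ⊕ (M2 ⊕ K) = M1 ⊕ M2, so the key drops out. Then M2 = (M1 ⊕ M2) ⊕ M1 over the first 9 bytes.
byte 0: (bf XOR cd) XOR 73 = 72 XOR 73 = 01
byte 1: (f6 XOR 0e) XOR 65 = f8 XOR 65 = 9d
byte 2: (9d XOR c5) XOR 72 = 58 XOR 72 = 2a
byte 3: (a5 XOR a0) XOR 76 = 05 XOR 76 = 73
byte 4: (c4 XOR 16) XOR 65 = d2 XOR 65 = b7
byte 5: (82 XOR a5) XOR 72 = 27 XOR 72 = 55
byte 6: (53 XOR 70) XOR 20 = 23 XOR 20 = 03
byte 7: (cd XOR 61) XOR 74 = ac XOR 74 = d8
byte 8: (65 XOR c0) XOR 68 = a5 XOR 68 = cd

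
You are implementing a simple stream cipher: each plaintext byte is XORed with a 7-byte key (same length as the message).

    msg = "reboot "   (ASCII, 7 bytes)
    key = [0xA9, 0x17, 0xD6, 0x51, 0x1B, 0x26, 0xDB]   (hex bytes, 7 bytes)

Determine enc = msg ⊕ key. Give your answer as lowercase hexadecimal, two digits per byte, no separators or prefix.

byte 0: 114 ⊕ 169 = 219
byte 1: 101 ⊕  23 = 114
byte 2:  98 ⊕ 214 = 180
byte 3: 111 ⊕  81 =  62
byte 4: 111 ⊕  27 = 116
byte 5: 116 ⊕  38 =  82
byte 6:  32 ⊕ 219 = 251

db72b43e7452fb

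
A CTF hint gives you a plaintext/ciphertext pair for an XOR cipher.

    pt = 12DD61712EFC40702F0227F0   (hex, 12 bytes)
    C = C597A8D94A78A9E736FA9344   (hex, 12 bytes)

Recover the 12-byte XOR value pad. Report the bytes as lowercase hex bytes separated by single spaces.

d7 4a c9 a8 64 84 e9 97 19 f8 b4 b4

Since C = pt ⊕ pad, XORing both sides with pt gives pad = pt ⊕ C.
00010010 XOR 11000101 = 11010111
11011101 XOR 10010111 = 01001010
01100001 XOR 10101000 = 11001001
01110001 XOR 11011001 = 10101000
00101110 XOR 01001010 = 01100100
11111100 XOR 01111000 = 10000100
01000000 XOR 10101001 = 11101001
01110000 XOR 11100111 = 10010111
00101111 XOR 00110110 = 00011001
00000010 XOR 11111010 = 11111000
00100111 XOR 10010011 = 10110100
11110000 XOR 01000100 = 10110100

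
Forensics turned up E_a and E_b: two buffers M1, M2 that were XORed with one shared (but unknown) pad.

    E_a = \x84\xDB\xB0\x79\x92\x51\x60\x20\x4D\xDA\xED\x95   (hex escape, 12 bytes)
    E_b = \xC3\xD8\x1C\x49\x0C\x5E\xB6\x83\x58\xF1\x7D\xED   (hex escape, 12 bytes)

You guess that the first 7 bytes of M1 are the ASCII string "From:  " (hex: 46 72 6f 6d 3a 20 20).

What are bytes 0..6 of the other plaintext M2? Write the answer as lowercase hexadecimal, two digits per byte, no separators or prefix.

0171c35da42ff6

First, E_a ⊕ E_b = (M1 ⊕ K) ⊕ (M2 ⊕ K) = M1 ⊕ M2, so the key drops out. Then M2 = (M1 ⊕ M2) ⊕ M1 over the first 7 bytes.
byte 0: (84 ^ c3) ^ 46 = 47 ^ 46 = 01
byte 1: (db ^ d8) ^ 72 = 03 ^ 72 = 71
byte 2: (b0 ^ 1c) ^ 6f = ac ^ 6f = c3
byte 3: (79 ^ 49) ^ 6d = 30 ^ 6d = 5d
byte 4: (92 ^ 0c) ^ 3a = 9e ^ 3a = a4
byte 5: (51 ^ 5e) ^ 20 = 0f ^ 20 = 2f
byte 6: (60 ^ b6) ^ 20 = d6 ^ 20 = f6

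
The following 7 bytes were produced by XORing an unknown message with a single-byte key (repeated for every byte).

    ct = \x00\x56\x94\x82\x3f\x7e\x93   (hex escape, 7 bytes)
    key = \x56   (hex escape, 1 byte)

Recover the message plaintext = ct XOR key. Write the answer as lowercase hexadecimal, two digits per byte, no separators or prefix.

The 1-byte key repeats, so the effective keystream is 56 56 56 56 56 56 56.
byte 0:   0 xor  86 =  86
byte 1:  86 xor  86 =   0
byte 2: 148 xor  86 = 194
byte 3: 130 xor  86 = 212
byte 4:  63 xor  86 = 105
byte 5: 126 xor  86 =  40
byte 6: 147 xor  86 = 197

5600c2d46928c5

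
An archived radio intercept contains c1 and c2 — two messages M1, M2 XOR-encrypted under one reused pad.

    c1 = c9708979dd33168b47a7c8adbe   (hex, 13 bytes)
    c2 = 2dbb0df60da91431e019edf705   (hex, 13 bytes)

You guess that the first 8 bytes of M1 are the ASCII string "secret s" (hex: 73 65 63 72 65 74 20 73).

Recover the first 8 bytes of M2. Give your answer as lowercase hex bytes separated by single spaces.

First, c1 ⊕ c2 = (M1 ⊕ K) ⊕ (M2 ⊕ K) = M1 ⊕ M2, so the key drops out. Then M2 = (M1 ⊕ M2) ⊕ M1 over the first 8 bytes.
byte 0: (c9 ⊕ 2d) ⊕ 73 = e4 ⊕ 73 = 97
byte 1: (70 ⊕ bb) ⊕ 65 = cb ⊕ 65 = ae
byte 2: (89 ⊕ 0d) ⊕ 63 = 84 ⊕ 63 = e7
byte 3: (79 ⊕ f6) ⊕ 72 = 8f ⊕ 72 = fd
byte 4: (dd ⊕ 0d) ⊕ 65 = d0 ⊕ 65 = b5
byte 5: (33 ⊕ a9) ⊕ 74 = 9a ⊕ 74 = ee
byte 6: (16 ⊕ 14) ⊕ 20 = 02 ⊕ 20 = 22
byte 7: (8b ⊕ 31) ⊕ 73 = ba ⊕ 73 = c9

97 ae e7 fd b5 ee 22 c9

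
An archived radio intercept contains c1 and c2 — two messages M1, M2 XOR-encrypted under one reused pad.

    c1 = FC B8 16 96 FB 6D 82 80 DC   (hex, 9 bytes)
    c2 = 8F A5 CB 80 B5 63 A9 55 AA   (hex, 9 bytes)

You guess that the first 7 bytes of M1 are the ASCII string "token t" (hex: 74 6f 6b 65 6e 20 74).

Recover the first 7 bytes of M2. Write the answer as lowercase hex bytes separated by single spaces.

07 72 b6 73 20 2e 5f

First, c1 ⊕ c2 = (M1 ⊕ K) ⊕ (M2 ⊕ K) = M1 ⊕ M2, so the key drops out. Then M2 = (M1 ⊕ M2) ⊕ M1 over the first 7 bytes.
byte 0: (fc ^ 8f) ^ 74 = 73 ^ 74 = 07
byte 1: (b8 ^ a5) ^ 6f = 1d ^ 6f = 72
byte 2: (16 ^ cb) ^ 6b = dd ^ 6b = b6
byte 3: (96 ^ 80) ^ 65 = 16 ^ 65 = 73
byte 4: (fb ^ b5) ^ 6e = 4e ^ 6e = 20
byte 5: (6d ^ 63) ^ 20 = 0e ^ 20 = 2e
byte 6: (82 ^ a9) ^ 74 = 2b ^ 74 = 5f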